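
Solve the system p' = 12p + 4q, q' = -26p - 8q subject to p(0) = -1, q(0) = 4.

Coefficient matrix A = [[12, 4], [-26, -8]].
Characteristic polynomial det(A - λI) = λ^2 - 4λ + 8 = 0.
Eigenvalues λ = 2 ± 2i (complex conjugate pair).
For λ=2+2i: an eigenvector is (1,-2) - i(1,-3) = (1 - i, -2 + 3i).
A real fundamental pair from Re and Im of e^((2+2i)t)v: X_1 = e^(2t)(cos(2t)·(1,-2) + sin(2t)·(1,-3)), X_2 = e^(2t)(sin(2t)·(1,-2) - cos(2t)·(1,-3)).
General solution: c_1X_1 + c_2X_2.
Applying p(0)=-1, q(0)=4 gives c_1=1, c_2=2.

p(t) = 3e^(2t)sin(2t) - e^(2t)cos(2t), q(t) = -7e^(2t)sin(2t) + 4e^(2t)cos(2t)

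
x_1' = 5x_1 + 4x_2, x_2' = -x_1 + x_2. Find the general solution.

Coefficient matrix A = [[5, 4], [-1, 1]].
Characteristic polynomial det(A - λI) = λ^2 - 6λ + 9 = 0.
Single eigenvalue λ = 3 with algebraic multiplicity 2.
Eigenvector v = (2,-1); generalized eigenvector w with (A-λI)w=v is (1,0).
General solution: e^(3t)[C_1·v + C_2·(t·v + w)].

x_1(t) = 2C_1e^(3t) + 2C_2te^(3t) + C_2e^(3t), x_2(t) = -C_1e^(3t) - C_2te^(3t)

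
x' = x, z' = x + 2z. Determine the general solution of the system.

x(t) = K_1e^(t), z(t) = -K_1e^(t) - K_2e^(2t)

Coefficient matrix A = [[1, 0], [1, 2]].
Characteristic polynomial det(A - λI) = λ^2 - 3λ + 2 = 0.
Eigenvalues λ = 1, 2.
For λ=1: (A-λI) row 2 is [1, 1], so an eigenvector is (1, -1).
For λ=2: (A-λI) row 1 is [-1, 0], so an eigenvector is (0, -1).
General solution: K_1e^(t)(1,-1) + K_2e^(2t)(0,-1).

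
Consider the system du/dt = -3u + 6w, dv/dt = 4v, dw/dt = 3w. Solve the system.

Coefficient matrix A = [[-3, 0, 6], [0, 4, 0], [0, 0, 3]].
det(A - λI) = 0 gives eigenvalues λ = 3, 4, -3.
For λ=3: eigenvector (1,0,1).
For λ=4: eigenvector (0,1,0).
For λ=-3: eigenvector (1,0,0).
General solution: C_1e^(3t)(1,0,1) + C_2e^(4t)(0,1,0) + C_3e^(-3t)(1,0,0).

u(t) = C_1e^(3t) + C_3e^(-3t), v(t) = C_2e^(4t), w(t) = C_1e^(3t)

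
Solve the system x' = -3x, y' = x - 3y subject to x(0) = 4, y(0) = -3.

x(t) = 4e^(-3t), y(t) = 4te^(-3t) - 3e^(-3t)

Coefficient matrix A = [[-3, 0], [1, -3]].
Characteristic polynomial det(A - λI) = λ^2 + 6λ + 9 = 0.
Single eigenvalue λ = -3 with algebraic multiplicity 2.
Eigenvector v = (0,-1); generalized eigenvector w with (A-λI)w=v is (-1,-3).
General solution: e^(-3t)[K_1·v + K_2·(t·v + w)].
Applying x(0)=4, y(0)=-3 gives K_1=15, K_2=-4.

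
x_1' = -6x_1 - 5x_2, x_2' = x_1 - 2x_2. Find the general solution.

x_1(t) = -2C_1e^(-4t)sin(t) + C_1e^(-4t)cos(t) + C_2e^(-4t)sin(t) + 2C_2e^(-4t)cos(t), x_2(t) = C_1e^(-4t)sin(t) - C_2e^(-4t)cos(t)

Coefficient matrix A = [[-6, -5], [1, -2]].
Characteristic polynomial det(A - λI) = λ^2 + 8λ + 17 = 0.
Eigenvalues λ = -4 ± i (complex conjugate pair).
For λ=-4+i: an eigenvector is (1,0) - i(-2,1) = (1 + 2i, 0 - i).
A real fundamental pair from Re and Im of e^((-4+i)t)v: X_1 = e^(-4t)(cos(t)·(1,0) + sin(t)·(-2,1)), X_2 = e^(-4t)(sin(t)·(1,0) - cos(t)·(-2,1)).
General solution: C_1X_1 + C_2X_2.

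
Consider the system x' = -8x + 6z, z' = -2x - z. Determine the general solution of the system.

Coefficient matrix A = [[-8, 6], [-2, -1]].
Characteristic polynomial det(A - λI) = λ^2 + 9λ + 20 = 0.
Eigenvalues λ = -5, -4.
For λ=-5: (A-λI) row 1 is [-3, 6], so an eigenvector is (2, 1).
For λ=-4: (A-λI) row 1 is [-4, 6], so an eigenvector is (3, 2).
General solution: c_1e^(-5t)(2,1) + c_2e^(-4t)(3,2).

x(t) = 2c_1e^(-5t) + 3c_2e^(-4t), z(t) = c_1e^(-5t) + 2c_2e^(-4t)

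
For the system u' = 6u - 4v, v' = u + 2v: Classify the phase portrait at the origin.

unstable improper node

A = [[6,-4],[1,2]]; det(A-λI) = λ^2 - 8λ + 16.
repeated λ = 4 with a single eigenvector.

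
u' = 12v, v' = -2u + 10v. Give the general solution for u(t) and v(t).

Coefficient matrix A = [[0, 12], [-2, 10]].
Characteristic polynomial det(A - λI) = λ^2 - 10λ + 24 = 0.
Eigenvalues λ = 6, 4.
For λ=6: (A-λI) row 1 is [-6, 12], so an eigenvector is (2, 1).
For λ=4: (A-λI) row 1 is [-4, 12], so an eigenvector is (-3, -1).
General solution: c_1e^(6t)(2,1) + c_2e^(4t)(-3,-1).

u(t) = 2c_1e^(6t) - 3c_2e^(4t), v(t) = c_1e^(6t) - c_2e^(4t)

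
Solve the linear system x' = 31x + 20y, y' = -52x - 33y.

Coefficient matrix A = [[31, 20], [-52, -33]].
Characteristic polynomial det(A - λI) = λ^2 + 2λ + 17 = 0.
Eigenvalues λ = -1 ± 4i (complex conjugate pair).
For λ=-1+4i: an eigenvector is (2,-3) - i(1,-2) = (2 - i, -3 + 2i).
A real fundamental pair from Re and Im of e^((-1+4i)t)v: X_1 = e^(-t)(cos(4t)·(2,-3) + sin(4t)·(1,-2)), X_2 = e^(-t)(sin(4t)·(2,-3) - cos(4t)·(1,-2)).
General solution: K_1X_1 + K_2X_2.

x(t) = K_1e^(-t)sin(4t) + 2K_1e^(-t)cos(4t) + 2K_2e^(-t)sin(4t) - K_2e^(-t)cos(4t), y(t) = -2K_1e^(-t)sin(4t) - 3K_1e^(-t)cos(4t) - 3K_2e^(-t)sin(4t) + 2K_2e^(-t)cos(4t)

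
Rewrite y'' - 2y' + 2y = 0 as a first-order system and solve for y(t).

Let x_1 = y, x_2 = y'. Then x_1' = x_2 and x_2' = -2x_1 + 2x_2.
A = [[0,1],[-2,2]]; det(A-λI) = λ^2 - 2λ + 2.
Eigenvalues λ = 1 ± i.

y(t) = K_1e^(t)cos(t) + K_2e^(t)sin(t)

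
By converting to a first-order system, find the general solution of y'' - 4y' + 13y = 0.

Let x_1 = y, x_2 = y'. Then x_1' = x_2 and x_2' = -13x_1 + 4x_2.
A = [[0,1],[-13,4]]; det(A-λI) = λ^2 - 4λ + 13.
Eigenvalues λ = 2 ± 3i.

y(t) = C_1e^(2t)cos(3t) + C_2e^(2t)sin(3t)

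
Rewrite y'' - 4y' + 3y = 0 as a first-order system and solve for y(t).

Let x_1 = y, x_2 = y'. Then x_1' = x_2 and x_2' = -3x_1 + 4x_2.
A = [[0,1],[-3,4]]; det(A-λI) = λ^2 - 4λ + 3.
Eigenvalues λ = 3, 1 with eigenvectors (1,3), (1,1).

y(t) = C_1e^(3t) + C_2e^(t)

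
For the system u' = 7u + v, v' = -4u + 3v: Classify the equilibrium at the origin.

A = [[7,1],[-4,3]]; det(A-λI) = λ^2 - 10λ + 25.
repeated λ = 5 with a single eigenvector.

unstable improper node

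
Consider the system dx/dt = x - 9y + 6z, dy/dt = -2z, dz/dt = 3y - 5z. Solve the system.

Coefficient matrix A = [[1, -9, 6], [0, 0, -2], [0, 3, -5]].
det(A - λI) = 0 gives eigenvalues λ = 1, -2, -3.
For λ=1: eigenvector (1,0,0).
For λ=-2: eigenvector (1,1,1).
For λ=-3: eigenvector (0,2,3).
General solution: K_1e^(t)(1,0,0) + K_2e^(-2t)(1,1,1) + K_3e^(-3t)(0,2,3).

x(t) = K_1e^(t) + K_2e^(-2t), y(t) = K_2e^(-2t) + 2K_3e^(-3t), z(t) = K_2e^(-2t) + 3K_3e^(-3t)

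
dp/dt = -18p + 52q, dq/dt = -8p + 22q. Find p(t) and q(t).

Coefficient matrix A = [[-18, 52], [-8, 22]].
Characteristic polynomial det(A - λI) = λ^2 - 4λ + 20 = 0.
Eigenvalues λ = 2 ± 4i (complex conjugate pair).
For λ=2+4i: an eigenvector is (3,1) - i(-2,-1) = (3 + 2i, 1 + i).
A real fundamental pair from Re and Im of e^((2+4i)t)v: X_1 = e^(2t)(cos(4t)·(3,1) + sin(4t)·(-2,-1)), X_2 = e^(2t)(sin(4t)·(3,1) - cos(4t)·(-2,-1)).
General solution: C_1X_1 + C_2X_2.

p(t) = -2C_1e^(2t)sin(4t) + 3C_1e^(2t)cos(4t) + 3C_2e^(2t)sin(4t) + 2C_2e^(2t)cos(4t), q(t) = -C_1e^(2t)sin(4t) + C_1e^(2t)cos(4t) + C_2e^(2t)sin(4t) + C_2e^(2t)cos(4t)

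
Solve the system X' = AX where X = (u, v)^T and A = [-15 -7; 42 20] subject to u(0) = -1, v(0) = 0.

u(t) = 2e^(6t) - 3e^(-t), v(t) = -6e^(6t) + 6e^(-t)

Coefficient matrix A = [[-15, -7], [42, 20]].
Characteristic polynomial det(A - λI) = λ^2 - 5λ - 6 = 0.
Eigenvalues λ = -1, 6.
For λ=-1: (A-λI) row 1 is [-14, -7], so an eigenvector is (-1, 2).
For λ=6: (A-λI) row 1 is [-21, -7], so an eigenvector is (-1, 3).
General solution: c_1e^(-t)(-1,2) + c_2e^(6t)(-1,3).
Applying u(0)=-1, v(0)=0 gives c_1=3, c_2=-2.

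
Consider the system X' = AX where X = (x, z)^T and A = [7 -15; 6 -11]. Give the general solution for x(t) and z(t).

Coefficient matrix A = [[7, -15], [6, -11]].
Characteristic polynomial det(A - λI) = λ^2 + 4λ + 13 = 0.
Eigenvalues λ = -2 ± 3i (complex conjugate pair).
For λ=-2+3i: an eigenvector is (-1,-1) - i(2,1) = (-1 - 2i, -1 - i).
A real fundamental pair from Re and Im of e^((-2+3i)t)v: X_1 = e^(-2t)(cos(3t)·(-1,-1) + sin(3t)·(2,1)), X_2 = e^(-2t)(sin(3t)·(-1,-1) - cos(3t)·(2,1)).
General solution: K_1X_1 + K_2X_2.

x(t) = 2K_1e^(-2t)sin(3t) - K_1e^(-2t)cos(3t) - K_2e^(-2t)sin(3t) - 2K_2e^(-2t)cos(3t), z(t) = K_1e^(-2t)sin(3t) - K_1e^(-2t)cos(3t) - K_2e^(-2t)sin(3t) - K_2e^(-2t)cos(3t)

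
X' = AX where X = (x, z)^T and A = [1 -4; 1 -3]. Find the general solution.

Coefficient matrix A = [[1, -4], [1, -3]].
Characteristic polynomial det(A - λI) = λ^2 + 2λ + 1 = 0.
Single eigenvalue λ = -1 with algebraic multiplicity 2.
Eigenvector v = (-2,-1); generalized eigenvector w with (A-λI)w=v is (3,2).
General solution: e^(-t)[C_1·v + C_2·(t·v + w)].

x(t) = -2C_1e^(-t) - 2C_2te^(-t) + 3C_2e^(-t), z(t) = -C_1e^(-t) - C_2te^(-t) + 2C_2e^(-t)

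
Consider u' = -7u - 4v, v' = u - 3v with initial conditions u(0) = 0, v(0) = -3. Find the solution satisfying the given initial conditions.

Coefficient matrix A = [[-7, -4], [1, -3]].
Characteristic polynomial det(A - λI) = λ^2 + 10λ + 25 = 0.
Single eigenvalue λ = -5 with algebraic multiplicity 2.
Eigenvector v = (-2,1); generalized eigenvector w with (A-λI)w=v is (1,0).
General solution: e^(-5t)[c_1·v + c_2·(t·v + w)].
Applying u(0)=0, v(0)=-3 gives c_1=-3, c_2=-6.

u(t) = 12te^(-5t), v(t) = -6te^(-5t) - 3e^(-5t)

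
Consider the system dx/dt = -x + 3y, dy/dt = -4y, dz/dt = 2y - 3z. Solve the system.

Coefficient matrix A = [[-1, 3, 0], [0, -4, 0], [0, 2, -3]].
det(A - λI) = 0 gives eigenvalues λ = -1, -4, -3.
For λ=-1: eigenvector (1,0,0).
For λ=-4: eigenvector (-1,1,-2).
For λ=-3: eigenvector (0,0,1).
General solution: c_1e^(-t)(1,0,0) + c_2e^(-4t)(-1,1,-2) + c_3e^(-3t)(0,0,1).

x(t) = c_1e^(-t) - c_2e^(-4t), y(t) = c_2e^(-4t), z(t) = -2c_2e^(-4t) + c_3e^(-3t)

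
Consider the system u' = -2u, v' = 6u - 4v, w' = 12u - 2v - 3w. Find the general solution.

u(t) = C_1e^(-2t), v(t) = 3C_1e^(-2t) + C_3e^(-4t), w(t) = 6C_1e^(-2t) + C_2e^(-3t) + 2C_3e^(-4t)

Coefficient matrix A = [[-2, 0, 0], [6, -4, 0], [12, -2, -3]].
det(A - λI) = 0 gives eigenvalues λ = -2, -3, -4.
For λ=-2: eigenvector (1,3,6).
For λ=-3: eigenvector (0,0,1).
For λ=-4: eigenvector (0,1,2).
General solution: C_1e^(-2t)(1,3,6) + C_2e^(-3t)(0,0,1) + C_3e^(-4t)(0,1,2).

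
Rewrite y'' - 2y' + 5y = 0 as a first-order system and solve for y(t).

Let x_1 = y, x_2 = y'. Then x_1' = x_2 and x_2' = -5x_1 + 2x_2.
A = [[0,1],[-5,2]]; det(A-λI) = λ^2 - 2λ + 5.
Eigenvalues λ = 1 ± 2i.

y(t) = c_1e^(t)cos(2t) + c_2e^(t)sin(2t)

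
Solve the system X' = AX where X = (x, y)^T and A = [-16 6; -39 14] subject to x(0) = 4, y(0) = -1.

x(t) = -22e^(-t)sin(3t) + 4e^(-t)cos(3t), y(t) = -57e^(-t)sin(3t) - e^(-t)cos(3t)

Coefficient matrix A = [[-16, 6], [-39, 14]].
Characteristic polynomial det(A - λI) = λ^2 + 2λ + 10 = 0.
Eigenvalues λ = -1 ± 3i (complex conjugate pair).
For λ=-1+3i: an eigenvector is (-1,-3) - i(-1,-2) = (-1 + i, -3 + 2i).
A real fundamental pair from Re and Im of e^((-1+3i)t)v: X_1 = e^(-t)(cos(3t)·(-1,-3) + sin(3t)·(-1,-2)), X_2 = e^(-t)(sin(3t)·(-1,-3) - cos(3t)·(-1,-2)).
General solution: c_1X_1 + c_2X_2.
Applying x(0)=4, y(0)=-1 gives c_1=9, c_2=13.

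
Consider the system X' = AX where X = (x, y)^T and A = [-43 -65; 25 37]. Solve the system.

Coefficient matrix A = [[-43, -65], [25, 37]].
Characteristic polynomial det(A - λI) = λ^2 + 6λ + 34 = 0.
Eigenvalues λ = -3 ± 5i (complex conjugate pair).
For λ=-3+5i: an eigenvector is (3,-2) - i(2,-1) = (3 - 2i, -2 + i).
A real fundamental pair from Re and Im of e^((-3+5i)t)v: X_1 = e^(-3t)(cos(5t)·(3,-2) + sin(5t)·(2,-1)), X_2 = e^(-3t)(sin(5t)·(3,-2) - cos(5t)·(2,-1)).
General solution: C_1X_1 + C_2X_2.

x(t) = 2C_1e^(-3t)sin(5t) + 3C_1e^(-3t)cos(5t) + 3C_2e^(-3t)sin(5t) - 2C_2e^(-3t)cos(5t), y(t) = -C_1e^(-3t)sin(5t) - 2C_1e^(-3t)cos(5t) - 2C_2e^(-3t)sin(5t) + C_2e^(-3t)cos(5t)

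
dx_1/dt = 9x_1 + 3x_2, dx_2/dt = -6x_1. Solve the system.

Coefficient matrix A = [[9, 3], [-6, 0]].
Characteristic polynomial det(A - λI) = λ^2 - 9λ + 18 = 0.
Eigenvalues λ = 3, 6.
For λ=3: (A-λI) row 1 is [6, 3], so an eigenvector is (-1, 2).
For λ=6: (A-λI) row 1 is [3, 3], so an eigenvector is (1, -1).
General solution: K_1e^(3t)(-1,2) + K_2e^(6t)(1,-1).

x_1(t) = -K_1e^(3t) + K_2e^(6t), x_2(t) = 2K_1e^(3t) - K_2e^(6t)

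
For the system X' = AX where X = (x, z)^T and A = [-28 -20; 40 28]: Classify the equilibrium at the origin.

A = [[-28,-20],[40,28]]; det(A-λI) = λ^2 + 16.
λ = 0 ± 4i: zero real part.

center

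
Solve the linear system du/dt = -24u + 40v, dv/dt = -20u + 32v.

Coefficient matrix A = [[-24, 40], [-20, 32]].
Characteristic polynomial det(A - λI) = λ^2 - 8λ + 32 = 0.
Eigenvalues λ = 4 ± 4i (complex conjugate pair).
For λ=4+4i: an eigenvector is (-3,-2) - i(1,1) = (-3 - i, -2 - i).
A real fundamental pair from Re and Im of e^((4+4i)t)v: X_1 = e^(4t)(cos(4t)·(-3,-2) + sin(4t)·(1,1)), X_2 = e^(4t)(sin(4t)·(-3,-2) - cos(4t)·(1,1)).
General solution: K_1X_1 + K_2X_2.

u(t) = K_1e^(4t)sin(4t) - 3K_1e^(4t)cos(4t) - 3K_2e^(4t)sin(4t) - K_2e^(4t)cos(4t), v(t) = K_1e^(4t)sin(4t) - 2K_1e^(4t)cos(4t) - 2K_2e^(4t)sin(4t) - K_2e^(4t)cos(4t)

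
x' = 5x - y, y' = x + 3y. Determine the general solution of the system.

x(t) = c_1e^(4t) + c_2te^(4t) - 2c_2e^(4t), y(t) = c_1e^(4t) + c_2te^(4t) - 3c_2e^(4t)

Coefficient matrix A = [[5, -1], [1, 3]].
Characteristic polynomial det(A - λI) = λ^2 - 8λ + 16 = 0.
Single eigenvalue λ = 4 with algebraic multiplicity 2.
Eigenvector v = (1,1); generalized eigenvector w with (A-λI)w=v is (-2,-3).
General solution: e^(4t)[c_1·v + c_2·(t·v + w)].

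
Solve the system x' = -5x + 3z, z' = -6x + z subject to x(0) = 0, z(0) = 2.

x(t) = 2e^(-2t)sin(3t), z(t) = 2e^(-2t)sin(3t) + 2e^(-2t)cos(3t)

Coefficient matrix A = [[-5, 3], [-6, 1]].
Characteristic polynomial det(A - λI) = λ^2 + 4λ + 13 = 0.
Eigenvalues λ = -2 ± 3i (complex conjugate pair).
For λ=-2+3i: an eigenvector is (1,1) - i(0,-1) = (1, 1 + i).
A real fundamental pair from Re and Im of e^((-2+3i)t)v: X_1 = e^(-2t)(cos(3t)·(1,1) + sin(3t)·(0,-1)), X_2 = e^(-2t)(sin(3t)·(1,1) - cos(3t)·(0,-1)).
General solution: C_1X_1 + C_2X_2.
Applying x(0)=0, z(0)=2 gives C_1=0, C_2=2.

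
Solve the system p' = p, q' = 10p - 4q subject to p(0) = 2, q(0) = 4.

Coefficient matrix A = [[1, 0], [10, -4]].
Characteristic polynomial det(A - λI) = λ^2 + 3λ - 4 = 0.
Eigenvalues λ = 1, -4.
For λ=1: (A-λI) row 2 is [10, -5], so an eigenvector is (1, 2).
For λ=-4: (A-λI) row 1 is [5, 0], so an eigenvector is (0, -1).
General solution: K_1e^(t)(1,2) + K_2e^(-4t)(0,-1).
Applying p(0)=2, q(0)=4 gives K_1=2, K_2=0.

p(t) = 2e^(t), q(t) = 4e^(t)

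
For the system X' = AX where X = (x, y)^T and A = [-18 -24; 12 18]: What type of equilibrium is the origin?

saddle

A = [[-18,-24],[12,18]]; det(A-λI) = λ^2 - 36.
λ = 6, -6: opposite signs.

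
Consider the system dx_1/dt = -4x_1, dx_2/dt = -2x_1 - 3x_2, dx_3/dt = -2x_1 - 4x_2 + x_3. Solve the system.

x_1(t) = C_1e^(-4t), x_2(t) = 2C_1e^(-4t) + C_2e^(-3t), x_3(t) = 2C_1e^(-4t) + C_2e^(-3t) + C_3e^(t)

Coefficient matrix A = [[-4, 0, 0], [-2, -3, 0], [-2, -4, 1]].
det(A - λI) = 0 gives eigenvalues λ = -4, -3, 1.
For λ=-4: eigenvector (1,2,2).
For λ=-3: eigenvector (0,1,1).
For λ=1: eigenvector (0,0,1).
General solution: C_1e^(-4t)(1,2,2) + C_2e^(-3t)(0,1,1) + C_3e^(t)(0,0,1).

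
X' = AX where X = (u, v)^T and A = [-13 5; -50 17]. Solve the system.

Coefficient matrix A = [[-13, 5], [-50, 17]].
Characteristic polynomial det(A - λI) = λ^2 - 4λ + 29 = 0.
Eigenvalues λ = 2 ± 5i (complex conjugate pair).
For λ=2+5i: an eigenvector is (0,1) - i(1,3) = (0 - i, 1 - 3i).
A real fundamental pair from Re and Im of e^((2+5i)t)v: X_1 = e^(2t)(cos(5t)·(0,1) + sin(5t)·(1,3)), X_2 = e^(2t)(sin(5t)·(0,1) - cos(5t)·(1,3)).
General solution: C_1X_1 + C_2X_2.

u(t) = C_1e^(2t)sin(5t) - C_2e^(2t)cos(5t), v(t) = 3C_1e^(2t)sin(5t) + C_1e^(2t)cos(5t) + C_2e^(2t)sin(5t) - 3C_2e^(2t)cos(5t)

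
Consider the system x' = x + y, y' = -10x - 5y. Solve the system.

Coefficient matrix A = [[1, 1], [-10, -5]].
Characteristic polynomial det(A - λI) = λ^2 + 4λ + 5 = 0.
Eigenvalues λ = -2 ± i (complex conjugate pair).
For λ=-2+i: an eigenvector is (-1,3) - i(0,1) = (-1, 3 - i).
A real fundamental pair from Re and Im of e^((-2+i)t)v: X_1 = e^(-2t)(cos(t)·(-1,3) + sin(t)·(0,1)), X_2 = e^(-2t)(sin(t)·(-1,3) - cos(t)·(0,1)).
General solution: c_1X_1 + c_2X_2.

x(t) = -c_1e^(-2t)cos(t) - c_2e^(-2t)sin(t), y(t) = c_1e^(-2t)sin(t) + 3c_1e^(-2t)cos(t) + 3c_2e^(-2t)sin(t) - c_2e^(-2t)cos(t)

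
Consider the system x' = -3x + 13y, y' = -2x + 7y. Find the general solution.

Coefficient matrix A = [[-3, 13], [-2, 7]].
Characteristic polynomial det(A - λI) = λ^2 - 4λ + 5 = 0.
Eigenvalues λ = 2 ± i (complex conjugate pair).
For λ=2+i: an eigenvector is (-3,-1) - i(2,1) = (-3 - 2i, -1 - i).
A real fundamental pair from Re and Im of e^((2+i)t)v: X_1 = e^(2t)(cos(t)·(-3,-1) + sin(t)·(2,1)), X_2 = e^(2t)(sin(t)·(-3,-1) - cos(t)·(2,1)).
General solution: c_1X_1 + c_2X_2.

x(t) = 2c_1e^(2t)sin(t) - 3c_1e^(2t)cos(t) - 3c_2e^(2t)sin(t) - 2c_2e^(2t)cos(t), y(t) = c_1e^(2t)sin(t) - c_1e^(2t)cos(t) - c_2e^(2t)sin(t) - c_2e^(2t)cos(t)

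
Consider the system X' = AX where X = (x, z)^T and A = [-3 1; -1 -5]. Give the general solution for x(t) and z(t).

Coefficient matrix A = [[-3, 1], [-1, -5]].
Characteristic polynomial det(A - λI) = λ^2 + 8λ + 16 = 0.
Single eigenvalue λ = -4 with algebraic multiplicity 2.
Eigenvector v = (1,-1); generalized eigenvector w with (A-λI)w=v is (2,-1).
General solution: e^(-4t)[C_1·v + C_2·(t·v + w)].

x(t) = C_1e^(-4t) + C_2te^(-4t) + 2C_2e^(-4t), z(t) = -C_1e^(-4t) - C_2te^(-4t) - C_2e^(-4t)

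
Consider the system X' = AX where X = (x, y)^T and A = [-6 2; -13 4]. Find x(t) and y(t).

Coefficient matrix A = [[-6, 2], [-13, 4]].
Characteristic polynomial det(A - λI) = λ^2 + 2λ + 2 = 0.
Eigenvalues λ = -1 ± i (complex conjugate pair).
For λ=-1+i: an eigenvector is (1,3) - i(1,2) = (1 - i, 3 - 2i).
A real fundamental pair from Re and Im of e^((-1+i)t)v: X_1 = e^(-t)(cos(t)·(1,3) + sin(t)·(1,2)), X_2 = e^(-t)(sin(t)·(1,3) - cos(t)·(1,2)).
General solution: C_1X_1 + C_2X_2.

x(t) = C_1e^(-t)sin(t) + C_1e^(-t)cos(t) + C_2e^(-t)sin(t) - C_2e^(-t)cos(t), y(t) = 2C_1e^(-t)sin(t) + 3C_1e^(-t)cos(t) + 3C_2e^(-t)sin(t) - 2C_2e^(-t)cos(t)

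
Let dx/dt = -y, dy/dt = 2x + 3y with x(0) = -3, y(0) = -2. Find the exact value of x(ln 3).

21

A = [[0,-1],[2,3]]; eigenvalues λ = 2, 1.
Eigenvectors: (-1,2) for λ=2, (1,-1) for λ=1.
From the initial condition, c_1 = -5, c_2 = -8.
x(ln 3) = (-5)(3^2)(-1) + (-8)(3^1)(1) = 21.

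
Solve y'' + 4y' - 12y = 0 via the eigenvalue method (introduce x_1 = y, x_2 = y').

y(t) = C_1e^(-6t) + C_2e^(2t)

Let x_1 = y, x_2 = y'. Then x_1' = x_2 and x_2' = 12x_1 - 4x_2.
A = [[0,1],[12,-4]]; det(A-λI) = λ^2 + 4λ - 12.
Eigenvalues λ = -6, 2 with eigenvectors (1,-6), (1,2).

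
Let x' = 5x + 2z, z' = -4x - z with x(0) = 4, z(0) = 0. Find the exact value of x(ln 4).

A = [[5,2],[-4,-1]]; eigenvalues λ = 3, 1.
Eigenvectors: (-1,1) for λ=3, (1,-2) for λ=1.
From the initial condition, c_1 = -8, c_2 = -4.
x(ln 4) = (-8)(4^3)(-1) + (-4)(4^1)(1) = 496.

496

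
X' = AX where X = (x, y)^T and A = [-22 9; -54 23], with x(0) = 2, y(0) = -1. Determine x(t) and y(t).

x(t) = -5e^(5t) + 7e^(-4t), y(t) = -15e^(5t) + 14e^(-4t)

Coefficient matrix A = [[-22, 9], [-54, 23]].
Characteristic polynomial det(A - λI) = λ^2 - λ - 20 = 0.
Eigenvalues λ = 5, -4.
For λ=5: (A-λI) row 1 is [-27, 9], so an eigenvector is (-1, -3).
For λ=-4: (A-λI) row 1 is [-18, 9], so an eigenvector is (-1, -2).
General solution: K_1e^(5t)(-1,-3) + K_2e^(-4t)(-1,-2).
Applying x(0)=2, y(0)=-1 gives K_1=5, K_2=-7.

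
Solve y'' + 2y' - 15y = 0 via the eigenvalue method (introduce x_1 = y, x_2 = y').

Let x_1 = y, x_2 = y'. Then x_1' = x_2 and x_2' = 15x_1 - 2x_2.
A = [[0,1],[15,-2]]; det(A-λI) = λ^2 + 2λ - 15.
Eigenvalues λ = 3, -5 with eigenvectors (1,3), (1,-5).

y(t) = K_1e^(3t) + K_2e^(-5t)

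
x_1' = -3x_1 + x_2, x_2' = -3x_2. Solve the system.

Coefficient matrix A = [[-3, 1], [0, -3]].
Characteristic polynomial det(A - λI) = λ^2 + 6λ + 9 = 0.
Single eigenvalue λ = -3 with algebraic multiplicity 2.
Eigenvector v = (-1,0); generalized eigenvector w with (A-λI)w=v is (2,-1).
General solution: e^(-3t)[K_1·v + K_2·(t·v + w)].

x_1(t) = -K_1e^(-3t) - K_2te^(-3t) + 2K_2e^(-3t), x_2(t) = -K_2e^(-3t)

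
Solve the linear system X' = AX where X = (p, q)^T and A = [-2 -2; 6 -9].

Coefficient matrix A = [[-2, -2], [6, -9]].
Characteristic polynomial det(A - λI) = λ^2 + 11λ + 30 = 0.
Eigenvalues λ = -5, -6.
For λ=-5: (A-λI) row 1 is [3, -2], so an eigenvector is (-2, -3).
For λ=-6: (A-λI) row 1 is [4, -2], so an eigenvector is (-1, -2).
General solution: C_1e^(-5t)(-2,-3) + C_2e^(-6t)(-1,-2).

p(t) = -2C_1e^(-5t) - C_2e^(-6t), q(t) = -3C_1e^(-5t) - 2C_2e^(-6t)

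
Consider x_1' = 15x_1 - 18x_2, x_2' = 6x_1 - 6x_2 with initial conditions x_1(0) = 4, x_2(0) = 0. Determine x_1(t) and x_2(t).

Coefficient matrix A = [[15, -18], [6, -6]].
Characteristic polynomial det(A - λI) = λ^2 - 9λ + 18 = 0.
Eigenvalues λ = 6, 3.
For λ=6: (A-λI) row 1 is [9, -18], so an eigenvector is (2, 1).
For λ=3: (A-λI) row 1 is [12, -18], so an eigenvector is (-3, -2).
General solution: C_1e^(6t)(2,1) + C_2e^(3t)(-3,-2).
Applying x_1(0)=4, x_2(0)=0 gives C_1=8, C_2=4.

x_1(t) = 16e^(6t) - 12e^(3t), x_2(t) = 8e^(6t) - 8e^(3t)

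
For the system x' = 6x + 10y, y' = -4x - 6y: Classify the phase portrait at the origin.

center

A = [[6,10],[-4,-6]]; det(A-λI) = λ^2 + 4.
λ = 0 ± 2i: zero real part.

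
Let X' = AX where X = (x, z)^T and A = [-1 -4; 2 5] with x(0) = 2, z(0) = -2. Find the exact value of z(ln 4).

-128

A = [[-1,-4],[2,5]]; eigenvalues λ = 1, 3.
Eigenvectors: (-2,1) for λ=1, (1,-1) for λ=3.
From the initial condition, c_1 = 0, c_2 = 2.
z(ln 4) = (0)(4^1)(1) + (2)(4^3)(-1) = -128.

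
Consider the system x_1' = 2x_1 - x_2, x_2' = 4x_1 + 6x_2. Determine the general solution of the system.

x_1(t) = K_1e^(4t) + K_2te^(4t), x_2(t) = -2K_1e^(4t) - 2K_2te^(4t) - K_2e^(4t)

Coefficient matrix A = [[2, -1], [4, 6]].
Characteristic polynomial det(A - λI) = λ^2 - 8λ + 16 = 0.
Single eigenvalue λ = 4 with algebraic multiplicity 2.
Eigenvector v = (1,-2); generalized eigenvector w with (A-λI)w=v is (0,-1).
General solution: e^(4t)[K_1·v + K_2·(t·v + w)].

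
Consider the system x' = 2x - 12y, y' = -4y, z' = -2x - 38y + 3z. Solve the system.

x(t) = C_1e^(2t) + 2C_2e^(-4t), y(t) = C_2e^(-4t), z(t) = 2C_1e^(2t) + 6C_2e^(-4t) + C_3e^(3t)

Coefficient matrix A = [[2, -12, 0], [0, -4, 0], [-2, -38, 3]].
det(A - λI) = 0 gives eigenvalues λ = 2, -4, 3.
For λ=2: eigenvector (1,0,2).
For λ=-4: eigenvector (2,1,6).
For λ=3: eigenvector (0,0,1).
General solution: C_1e^(2t)(1,0,2) + C_2e^(-4t)(2,1,6) + C_3e^(3t)(0,0,1).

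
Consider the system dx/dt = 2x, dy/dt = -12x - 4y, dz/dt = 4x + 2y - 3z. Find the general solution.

Coefficient matrix A = [[2, 0, 0], [-12, -4, 0], [4, 2, -3]].
det(A - λI) = 0 gives eigenvalues λ = 2, -4, -3.
For λ=2: eigenvector (1,-2,0).
For λ=-4: eigenvector (0,1,-2).
For λ=-3: eigenvector (0,0,1).
General solution: C_1e^(2t)(1,-2,0) + C_2e^(-4t)(0,1,-2) + C_3e^(-3t)(0,0,1).

x(t) = C_1e^(2t), y(t) = -2C_1e^(2t) + C_2e^(-4t), z(t) = -2C_2e^(-4t) + C_3e^(-3t)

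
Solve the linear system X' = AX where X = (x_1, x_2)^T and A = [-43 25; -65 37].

Coefficient matrix A = [[-43, 25], [-65, 37]].
Characteristic polynomial det(A - λI) = λ^2 + 6λ + 34 = 0.
Eigenvalues λ = -3 ± 5i (complex conjugate pair).
For λ=-3+5i: an eigenvector is (2,3) - i(-1,-2) = (2 + i, 3 + 2i).
A real fundamental pair from Re and Im of e^((-3+5i)t)v: X_1 = e^(-3t)(cos(5t)·(2,3) + sin(5t)·(-1,-2)), X_2 = e^(-3t)(sin(5t)·(2,3) - cos(5t)·(-1,-2)).
General solution: c_1X_1 + c_2X_2.

x_1(t) = -c_1e^(-3t)sin(5t) + 2c_1e^(-3t)cos(5t) + 2c_2e^(-3t)sin(5t) + c_2e^(-3t)cos(5t), x_2(t) = -2c_1e^(-3t)sin(5t) + 3c_1e^(-3t)cos(5t) + 3c_2e^(-3t)sin(5t) + 2c_2e^(-3t)cos(5t)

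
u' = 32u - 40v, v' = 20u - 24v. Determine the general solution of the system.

Coefficient matrix A = [[32, -40], [20, -24]].
Characteristic polynomial det(A - λI) = λ^2 - 8λ + 32 = 0.
Eigenvalues λ = 4 ± 4i (complex conjugate pair).
For λ=4+4i: an eigenvector is (3,2) - i(1,1) = (3 - i, 2 - i).
A real fundamental pair from Re and Im of e^((4+4i)t)v: X_1 = e^(4t)(cos(4t)·(3,2) + sin(4t)·(1,1)), X_2 = e^(4t)(sin(4t)·(3,2) - cos(4t)·(1,1)).
General solution: c_1X_1 + c_2X_2.

u(t) = c_1e^(4t)sin(4t) + 3c_1e^(4t)cos(4t) + 3c_2e^(4t)sin(4t) - c_2e^(4t)cos(4t), v(t) = c_1e^(4t)sin(4t) + 2c_1e^(4t)cos(4t) + 2c_2e^(4t)sin(4t) - c_2e^(4t)cos(4t)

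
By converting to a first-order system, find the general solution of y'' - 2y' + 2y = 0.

y(t) = c_1e^(t)cos(t) + c_2e^(t)sin(t)

Let x_1 = y, x_2 = y'. Then x_1' = x_2 and x_2' = -2x_1 + 2x_2.
A = [[0,1],[-2,2]]; det(A-λI) = λ^2 - 2λ + 2.
Eigenvalues λ = 1 ± i.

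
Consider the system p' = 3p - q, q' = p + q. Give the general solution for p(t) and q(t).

Coefficient matrix A = [[3, -1], [1, 1]].
Characteristic polynomial det(A - λI) = λ^2 - 4λ + 4 = 0.
Single eigenvalue λ = 2 with algebraic multiplicity 2.
Eigenvector v = (1,1); generalized eigenvector w with (A-λI)w=v is (-1,-2).
General solution: e^(2t)[C_1·v + C_2·(t·v + w)].

p(t) = C_1e^(2t) + C_2te^(2t) - C_2e^(2t), q(t) = C_1e^(2t) + C_2te^(2t) - 2C_2e^(2t)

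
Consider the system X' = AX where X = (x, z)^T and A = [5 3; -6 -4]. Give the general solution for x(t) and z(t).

x(t) = -c_1e^(-t) - c_2e^(2t), z(t) = 2c_1e^(-t) + c_2e^(2t)

Coefficient matrix A = [[5, 3], [-6, -4]].
Characteristic polynomial det(A - λI) = λ^2 - λ - 2 = 0.
Eigenvalues λ = -1, 2.
For λ=-1: (A-λI) row 1 is [6, 3], so an eigenvector is (-1, 2).
For λ=2: (A-λI) row 1 is [3, 3], so an eigenvector is (-1, 1).
General solution: c_1e^(-t)(-1,2) + c_2e^(2t)(-1,1).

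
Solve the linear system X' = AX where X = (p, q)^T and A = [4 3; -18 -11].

p(t) = c_1e^(-5t) - c_2e^(-2t), q(t) = -3c_1e^(-5t) + 2c_2e^(-2t)

Coefficient matrix A = [[4, 3], [-18, -11]].
Characteristic polynomial det(A - λI) = λ^2 + 7λ + 10 = 0.
Eigenvalues λ = -5, -2.
For λ=-5: (A-λI) row 1 is [9, 3], so an eigenvector is (1, -3).
For λ=-2: (A-λI) row 1 is [6, 3], so an eigenvector is (-1, 2).
General solution: c_1e^(-5t)(1,-3) + c_2e^(-2t)(-1,2).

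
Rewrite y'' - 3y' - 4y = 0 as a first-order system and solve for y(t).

Let x_1 = y, x_2 = y'. Then x_1' = x_2 and x_2' = 4x_1 + 3x_2.
A = [[0,1],[4,3]]; det(A-λI) = λ^2 - 3λ - 4.
Eigenvalues λ = -1, 4 with eigenvectors (1,-1), (1,4).

y(t) = c_1e^(-t) + c_2e^(4t)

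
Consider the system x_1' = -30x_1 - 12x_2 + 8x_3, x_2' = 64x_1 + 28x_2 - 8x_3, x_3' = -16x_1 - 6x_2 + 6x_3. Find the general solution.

x_1(t) = -7K_1e^(2t) - 2K_2e^(4t) + 2K_3e^(-2t), x_2(t) = 16K_1e^(2t) + 5K_2e^(4t) - 4K_3e^(-2t), x_3(t) = -4K_1e^(2t) - K_2e^(4t) + K_3e^(-2t)

Coefficient matrix A = [[-30, -12, 8], [64, 28, -8], [-16, -6, 6]].
det(A - λI) = 0 gives eigenvalues λ = 2, 4, -2.
For λ=2: eigenvector (-7,16,-4).
For λ=4: eigenvector (-2,5,-1).
For λ=-2: eigenvector (2,-4,1).
General solution: K_1e^(2t)(-7,16,-4) + K_2e^(4t)(-2,5,-1) + K_3e^(-2t)(2,-4,1).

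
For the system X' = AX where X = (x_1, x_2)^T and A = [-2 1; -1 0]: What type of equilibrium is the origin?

stable improper node

A = [[-2,1],[-1,0]]; det(A-λI) = λ^2 + 2λ + 1.
repeated λ = -1 with a single eigenvector.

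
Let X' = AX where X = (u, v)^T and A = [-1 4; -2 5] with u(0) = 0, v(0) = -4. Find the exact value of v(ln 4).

-496

A = [[-1,4],[-2,5]]; eigenvalues λ = 1, 3.
Eigenvectors: (2,1) for λ=1, (-1,-1) for λ=3.
From the initial condition, c_1 = 4, c_2 = 8.
v(ln 4) = (4)(4^1)(1) + (8)(4^3)(-1) = -496.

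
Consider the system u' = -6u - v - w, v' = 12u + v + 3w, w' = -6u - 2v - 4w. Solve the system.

u(t) = K_1e^(-4t) - K_2e^(-3t), v(t) = -3K_1e^(-4t) + 3K_2e^(-3t) - K_3e^(-2t), w(t) = K_1e^(-4t) + K_3e^(-2t)

Coefficient matrix A = [[-6, -1, -1], [12, 1, 3], [-6, -2, -4]].
det(A - λI) = 0 gives eigenvalues λ = -4, -3, -2.
For λ=-4: eigenvector (1,-3,1).
For λ=-3: eigenvector (-1,3,0).
For λ=-2: eigenvector (0,-1,1).
General solution: K_1e^(-4t)(1,-3,1) + K_2e^(-3t)(-1,3,0) + K_3e^(-2t)(0,-1,1).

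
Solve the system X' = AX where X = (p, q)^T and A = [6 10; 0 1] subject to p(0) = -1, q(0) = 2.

Coefficient matrix A = [[6, 10], [0, 1]].
Characteristic polynomial det(A - λI) = λ^2 - 7λ + 6 = 0.
Eigenvalues λ = 6, 1.
For λ=6: (A-λI) row 1 is [0, 10], so an eigenvector is (1, 0).
For λ=1: (A-λI) row 1 is [5, 10], so an eigenvector is (-2, 1).
General solution: K_1e^(6t)(1,0) + K_2e^(t)(-2,1).
Applying p(0)=-1, q(0)=2 gives K_1=3, K_2=2.

p(t) = 3e^(6t) - 4e^(t), q(t) = 2e^(t)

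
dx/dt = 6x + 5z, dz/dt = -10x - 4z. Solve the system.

Coefficient matrix A = [[6, 5], [-10, -4]].
Characteristic polynomial det(A - λI) = λ^2 - 2λ + 26 = 0.
Eigenvalues λ = 1 ± 5i (complex conjugate pair).
For λ=1+5i: an eigenvector is (-1,1) - i(0,1) = (-1, 1 - i).
A real fundamental pair from Re and Im of e^((1+5i)t)v: X_1 = e^(t)(cos(5t)·(-1,1) + sin(5t)·(0,1)), X_2 = e^(t)(sin(5t)·(-1,1) - cos(5t)·(0,1)).
General solution: c_1X_1 + c_2X_2.

x(t) = -c_1e^(t)cos(5t) - c_2e^(t)sin(5t), z(t) = c_1e^(t)sin(5t) + c_1e^(t)cos(5t) + c_2e^(t)sin(5t) - c_2e^(t)cos(5t)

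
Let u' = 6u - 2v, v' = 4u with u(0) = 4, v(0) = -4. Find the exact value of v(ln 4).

A = [[6,-2],[4,0]]; eigenvalues λ = 4, 2.
Eigenvectors: (-1,-1) for λ=4, (-1,-2) for λ=2.
From the initial condition, c_1 = -12, c_2 = 8.
v(ln 4) = (-12)(4^4)(-1) + (8)(4^2)(-2) = 2816.

2816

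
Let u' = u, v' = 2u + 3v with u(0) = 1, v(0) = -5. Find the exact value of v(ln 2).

-34

A = [[1,0],[2,3]]; eigenvalues λ = 3, 1.
Eigenvectors: (0,-1) for λ=3, (-1,1) for λ=1.
From the initial condition, c_1 = 4, c_2 = -1.
v(ln 2) = (4)(2^3)(-1) + (-1)(2^1)(1) = -34.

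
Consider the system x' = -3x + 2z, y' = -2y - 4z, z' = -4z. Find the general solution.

x(t) = C_1e^(-3t) - 2C_2e^(-4t), y(t) = 2C_2e^(-4t) + C_3e^(-2t), z(t) = C_2e^(-4t)

Coefficient matrix A = [[-3, 0, 2], [0, -2, -4], [0, 0, -4]].
det(A - λI) = 0 gives eigenvalues λ = -3, -4, -2.
For λ=-3: eigenvector (1,0,0).
For λ=-4: eigenvector (-2,2,1).
For λ=-2: eigenvector (0,1,0).
General solution: C_1e^(-3t)(1,0,0) + C_2e^(-4t)(-2,2,1) + C_3e^(-2t)(0,1,0).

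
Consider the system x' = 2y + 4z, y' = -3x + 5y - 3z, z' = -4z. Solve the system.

Coefficient matrix A = [[0, 2, 4], [-3, 5, -3], [0, 0, -4]].
det(A - λI) = 0 gives eigenvalues λ = 2, 3, -4.
For λ=2: eigenvector (1,1,0).
For λ=3: eigenvector (2,3,0).
For λ=-4: eigenvector (-1,0,1).
General solution: K_1e^(2t)(1,1,0) + K_2e^(3t)(2,3,0) + K_3e^(-4t)(-1,0,1).

x(t) = K_1e^(2t) + 2K_2e^(3t) - K_3e^(-4t), y(t) = K_1e^(2t) + 3K_2e^(3t), z(t) = K_3e^(-4t)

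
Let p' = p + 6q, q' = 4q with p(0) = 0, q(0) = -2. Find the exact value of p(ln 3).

-312

A = [[1,6],[0,4]]; eigenvalues λ = 4, 1.
Eigenvectors: (2,1) for λ=4, (-1,0) for λ=1.
From the initial condition, c_1 = -2, c_2 = -4.
p(ln 3) = (-2)(3^4)(2) + (-4)(3^1)(-1) = -312.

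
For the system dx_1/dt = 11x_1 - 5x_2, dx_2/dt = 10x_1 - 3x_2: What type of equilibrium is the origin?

unstable spiral

A = [[11,-5],[10,-3]]; det(A-λI) = λ^2 - 8λ + 17.
λ = 4 ± i: positive real part.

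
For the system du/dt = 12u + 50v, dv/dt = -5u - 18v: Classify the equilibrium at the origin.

stable spiral

A = [[12,50],[-5,-18]]; det(A-λI) = λ^2 + 6λ + 34.
λ = -3 ± 5i: negative real part.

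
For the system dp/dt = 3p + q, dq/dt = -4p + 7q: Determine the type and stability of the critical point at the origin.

unstable improper node

A = [[3,1],[-4,7]]; det(A-λI) = λ^2 - 10λ + 25.
repeated λ = 5 with a single eigenvector.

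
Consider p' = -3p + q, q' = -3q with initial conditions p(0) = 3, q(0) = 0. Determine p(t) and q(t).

p(t) = 3e^(-3t), q(t) = 0

Coefficient matrix A = [[-3, 1], [0, -3]].
Characteristic polynomial det(A - λI) = λ^2 + 6λ + 9 = 0.
Single eigenvalue λ = -3 with algebraic multiplicity 2.
Eigenvector v = (1,0); generalized eigenvector w with (A-λI)w=v is (-3,1).
General solution: e^(-3t)[K_1·v + K_2·(t·v + w)].
Applying p(0)=3, q(0)=0 gives K_1=3, K_2=0.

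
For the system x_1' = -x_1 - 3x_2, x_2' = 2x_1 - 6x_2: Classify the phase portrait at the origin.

stable node

A = [[-1,-3],[2,-6]]; det(A-λI) = λ^2 + 7λ + 12.
λ = -4, -3: both negative.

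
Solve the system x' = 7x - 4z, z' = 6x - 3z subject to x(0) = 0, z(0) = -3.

x(t) = 6e^(3t) - 6e^(t), z(t) = 6e^(3t) - 9e^(t)

Coefficient matrix A = [[7, -4], [6, -3]].
Characteristic polynomial det(A - λI) = λ^2 - 4λ + 3 = 0.
Eigenvalues λ = 3, 1.
For λ=3: (A-λI) row 1 is [4, -4], so an eigenvector is (1, 1).
For λ=1: (A-λI) row 1 is [6, -4], so an eigenvector is (-2, -3).
General solution: c_1e^(3t)(1,1) + c_2e^(t)(-2,-3).
Applying x(0)=0, z(0)=-3 gives c_1=6, c_2=3.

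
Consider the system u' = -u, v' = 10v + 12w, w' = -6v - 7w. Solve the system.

u(t) = C_1e^(-t), v(t) = -3C_2e^(2t) + 4C_3e^(t), w(t) = 2C_2e^(2t) - 3C_3e^(t)

Coefficient matrix A = [[-1, 0, 0], [0, 10, 12], [0, -6, -7]].
det(A - λI) = 0 gives eigenvalues λ = -1, 2, 1.
For λ=-1: eigenvector (1,0,0).
For λ=2: eigenvector (0,-3,2).
For λ=1: eigenvector (0,4,-3).
General solution: C_1e^(-t)(1,0,0) + C_2e^(2t)(0,-3,2) + C_3e^(t)(0,4,-3).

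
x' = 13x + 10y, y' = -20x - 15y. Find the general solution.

x(t) = -2C_1e^(-t)sin(2t) - C_1e^(-t)cos(2t) - C_2e^(-t)sin(2t) + 2C_2e^(-t)cos(2t), y(t) = 3C_1e^(-t)sin(2t) + C_1e^(-t)cos(2t) + C_2e^(-t)sin(2t) - 3C_2e^(-t)cos(2t)

Coefficient matrix A = [[13, 10], [-20, -15]].
Characteristic polynomial det(A - λI) = λ^2 + 2λ + 5 = 0.
Eigenvalues λ = -1 ± 2i (complex conjugate pair).
For λ=-1+2i: an eigenvector is (-1,1) - i(-2,3) = (-1 + 2i, 1 - 3i).
A real fundamental pair from Re and Im of e^((-1+2i)t)v: X_1 = e^(-t)(cos(2t)·(-1,1) + sin(2t)·(-2,3)), X_2 = e^(-t)(sin(2t)·(-1,1) - cos(2t)·(-2,3)).
General solution: C_1X_1 + C_2X_2.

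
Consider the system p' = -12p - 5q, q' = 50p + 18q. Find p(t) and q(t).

p(t) = K_1e^(3t)cos(5t) + K_2e^(3t)sin(5t), q(t) = K_1e^(3t)sin(5t) - 3K_1e^(3t)cos(5t) - 3K_2e^(3t)sin(5t) - K_2e^(3t)cos(5t)

Coefficient matrix A = [[-12, -5], [50, 18]].
Characteristic polynomial det(A - λI) = λ^2 - 6λ + 34 = 0.
Eigenvalues λ = 3 ± 5i (complex conjugate pair).
For λ=3+5i: an eigenvector is (1,-3) - i(0,1) = (1, -3 - i).
A real fundamental pair from Re and Im of e^((3+5i)t)v: X_1 = e^(3t)(cos(5t)·(1,-3) + sin(5t)·(0,1)), X_2 = e^(3t)(sin(5t)·(1,-3) - cos(5t)·(0,1)).
General solution: K_1X_1 + K_2X_2.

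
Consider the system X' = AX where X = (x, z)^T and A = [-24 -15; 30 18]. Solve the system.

x(t) = C_1e^(-3t)sin(3t) + 2C_1e^(-3t)cos(3t) + 2C_2e^(-3t)sin(3t) - C_2e^(-3t)cos(3t), z(t) = -C_1e^(-3t)sin(3t) - 3C_1e^(-3t)cos(3t) - 3C_2e^(-3t)sin(3t) + C_2e^(-3t)cos(3t)

Coefficient matrix A = [[-24, -15], [30, 18]].
Characteristic polynomial det(A - λI) = λ^2 + 6λ + 18 = 0.
Eigenvalues λ = -3 ± 3i (complex conjugate pair).
For λ=-3+3i: an eigenvector is (2,-3) - i(1,-1) = (2 - i, -3 + i).
A real fundamental pair from Re and Im of e^((-3+3i)t)v: X_1 = e^(-3t)(cos(3t)·(2,-3) + sin(3t)·(1,-1)), X_2 = e^(-3t)(sin(3t)·(2,-3) - cos(3t)·(1,-1)).
General solution: C_1X_1 + C_2X_2.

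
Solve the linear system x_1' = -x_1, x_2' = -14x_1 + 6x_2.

Coefficient matrix A = [[-1, 0], [-14, 6]].
Characteristic polynomial det(A - λI) = λ^2 - 5λ - 6 = 0.
Eigenvalues λ = -1, 6.
For λ=-1: (A-λI) row 2 is [-14, 7], so an eigenvector is (-1, -2).
For λ=6: (A-λI) row 1 is [-7, 0], so an eigenvector is (0, -1).
General solution: C_1e^(-t)(-1,-2) + C_2e^(6t)(0,-1).

x_1(t) = -C_1e^(-t), x_2(t) = -2C_1e^(-t) - C_2e^(6t)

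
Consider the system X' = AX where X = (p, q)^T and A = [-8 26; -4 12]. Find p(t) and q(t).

Coefficient matrix A = [[-8, 26], [-4, 12]].
Characteristic polynomial det(A - λI) = λ^2 - 4λ + 8 = 0.
Eigenvalues λ = 2 ± 2i (complex conjugate pair).
For λ=2+2i: an eigenvector is (-3,-1) - i(2,1) = (-3 - 2i, -1 - i).
A real fundamental pair from Re and Im of e^((2+2i)t)v: X_1 = e^(2t)(cos(2t)·(-3,-1) + sin(2t)·(2,1)), X_2 = e^(2t)(sin(2t)·(-3,-1) - cos(2t)·(2,1)).
General solution: K_1X_1 + K_2X_2.

p(t) = 2K_1e^(2t)sin(2t) - 3K_1e^(2t)cos(2t) - 3K_2e^(2t)sin(2t) - 2K_2e^(2t)cos(2t), q(t) = K_1e^(2t)sin(2t) - K_1e^(2t)cos(2t) - K_2e^(2t)sin(2t) - K_2e^(2t)cos(2t)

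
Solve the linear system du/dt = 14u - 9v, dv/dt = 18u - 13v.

u(t) = c_1e^(5t) - c_2e^(-4t), v(t) = c_1e^(5t) - 2c_2e^(-4t)

Coefficient matrix A = [[14, -9], [18, -13]].
Characteristic polynomial det(A - λI) = λ^2 - λ - 20 = 0.
Eigenvalues λ = 5, -4.
For λ=5: (A-λI) row 1 is [9, -9], so an eigenvector is (1, 1).
For λ=-4: (A-λI) row 1 is [18, -9], so an eigenvector is (-1, -2).
General solution: c_1e^(5t)(1,1) + c_2e^(-4t)(-1,-2).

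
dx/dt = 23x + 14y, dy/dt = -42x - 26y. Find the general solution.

Coefficient matrix A = [[23, 14], [-42, -26]].
Characteristic polynomial det(A - λI) = λ^2 + 3λ - 10 = 0.
Eigenvalues λ = 2, -5.
For λ=2: (A-λI) row 1 is [21, 14], so an eigenvector is (-2, 3).
For λ=-5: (A-λI) row 1 is [28, 14], so an eigenvector is (1, -2).
General solution: K_1e^(2t)(-2,3) + K_2e^(-5t)(1,-2).

x(t) = -2K_1e^(2t) + K_2e^(-5t), y(t) = 3K_1e^(2t) - 2K_2e^(-5t)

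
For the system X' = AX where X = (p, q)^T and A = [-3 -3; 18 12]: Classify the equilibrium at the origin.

unstable node

A = [[-3,-3],[18,12]]; det(A-λI) = λ^2 - 9λ + 18.
λ = 3, 6: both positive.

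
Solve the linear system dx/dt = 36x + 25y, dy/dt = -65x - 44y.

Coefficient matrix A = [[36, 25], [-65, -44]].
Characteristic polynomial det(A - λI) = λ^2 + 8λ + 41 = 0.
Eigenvalues λ = -4 ± 5i (complex conjugate pair).
For λ=-4+5i: an eigenvector is (-1,2) - i(2,-3) = (-1 - 2i, 2 + 3i).
A real fundamental pair from Re and Im of e^((-4+5i)t)v: X_1 = e^(-4t)(cos(5t)·(-1,2) + sin(5t)·(2,-3)), X_2 = e^(-4t)(sin(5t)·(-1,2) - cos(5t)·(2,-3)).
General solution: K_1X_1 + K_2X_2.

x(t) = 2K_1e^(-4t)sin(5t) - K_1e^(-4t)cos(5t) - K_2e^(-4t)sin(5t) - 2K_2e^(-4t)cos(5t), y(t) = -3K_1e^(-4t)sin(5t) + 2K_1e^(-4t)cos(5t) + 2K_2e^(-4t)sin(5t) + 3K_2e^(-4t)cos(5t)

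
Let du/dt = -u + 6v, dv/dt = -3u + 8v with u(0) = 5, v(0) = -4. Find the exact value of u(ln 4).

-13024

A = [[-1,6],[-3,8]]; eigenvalues λ = 2, 5.
Eigenvectors: (2,1) for λ=2, (-1,-1) for λ=5.
From the initial condition, c_1 = 9, c_2 = 13.
u(ln 4) = (9)(4^2)(2) + (13)(4^5)(-1) = -13024.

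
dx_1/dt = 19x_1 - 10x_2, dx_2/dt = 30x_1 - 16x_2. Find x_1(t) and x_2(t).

Coefficient matrix A = [[19, -10], [30, -16]].
Characteristic polynomial det(A - λI) = λ^2 - 3λ - 4 = 0.
Eigenvalues λ = -1, 4.
For λ=-1: (A-λI) row 1 is [20, -10], so an eigenvector is (1, 2).
For λ=4: (A-λI) row 1 is [15, -10], so an eigenvector is (-2, -3).
General solution: c_1e^(-t)(1,2) + c_2e^(4t)(-2,-3).

x_1(t) = c_1e^(-t) - 2c_2e^(4t), x_2(t) = 2c_1e^(-t) - 3c_2e^(4t)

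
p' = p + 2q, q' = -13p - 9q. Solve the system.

Coefficient matrix A = [[1, 2], [-13, -9]].
Characteristic polynomial det(A - λI) = λ^2 + 8λ + 17 = 0.
Eigenvalues λ = -4 ± i (complex conjugate pair).
For λ=-4+i: an eigenvector is (-1,2) - i(-1,3) = (-1 + i, 2 - 3i).
A real fundamental pair from Re and Im of e^((-4+i)t)v: X_1 = e^(-4t)(cos(t)·(-1,2) + sin(t)·(-1,3)), X_2 = e^(-4t)(sin(t)·(-1,2) - cos(t)·(-1,3)).
General solution: C_1X_1 + C_2X_2.

p(t) = -C_1e^(-4t)sin(t) - C_1e^(-4t)cos(t) - C_2e^(-4t)sin(t) + C_2e^(-4t)cos(t), q(t) = 3C_1e^(-4t)sin(t) + 2C_1e^(-4t)cos(t) + 2C_2e^(-4t)sin(t) - 3C_2e^(-4t)cos(t)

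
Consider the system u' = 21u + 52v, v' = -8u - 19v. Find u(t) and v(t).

Coefficient matrix A = [[21, 52], [-8, -19]].
Characteristic polynomial det(A - λI) = λ^2 - 2λ + 17 = 0.
Eigenvalues λ = 1 ± 4i (complex conjugate pair).
For λ=1+4i: an eigenvector is (-2,1) - i(3,-1) = (-2 - 3i, 1 + i).
A real fundamental pair from Re and Im of e^((1+4i)t)v: X_1 = e^(t)(cos(4t)·(-2,1) + sin(4t)·(3,-1)), X_2 = e^(t)(sin(4t)·(-2,1) - cos(4t)·(3,-1)).
General solution: C_1X_1 + C_2X_2.

u(t) = 3C_1e^(t)sin(4t) - 2C_1e^(t)cos(4t) - 2C_2e^(t)sin(4t) - 3C_2e^(t)cos(4t), v(t) = -C_1e^(t)sin(4t) + C_1e^(t)cos(4t) + C_2e^(t)sin(4t) + C_2e^(t)cos(4t)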